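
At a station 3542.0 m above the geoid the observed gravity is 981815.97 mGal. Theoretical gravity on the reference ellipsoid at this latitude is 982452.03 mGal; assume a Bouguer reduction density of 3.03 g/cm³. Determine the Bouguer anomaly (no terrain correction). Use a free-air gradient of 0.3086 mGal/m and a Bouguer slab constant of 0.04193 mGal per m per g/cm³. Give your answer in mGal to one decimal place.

Free-air correction = 0.3086 × 3542.0 = 1093.06 mGal
Free-air anomaly = 981815.97 − 982452.03 + (1093.06) = 457.00 mGal
Bouguer slab correction = 0.04193 × 3.03 × 3542.0 = 450.00 mGal
Simple Bouguer anomaly = 457.00 − (450.00) = 7.00 mGal

7.0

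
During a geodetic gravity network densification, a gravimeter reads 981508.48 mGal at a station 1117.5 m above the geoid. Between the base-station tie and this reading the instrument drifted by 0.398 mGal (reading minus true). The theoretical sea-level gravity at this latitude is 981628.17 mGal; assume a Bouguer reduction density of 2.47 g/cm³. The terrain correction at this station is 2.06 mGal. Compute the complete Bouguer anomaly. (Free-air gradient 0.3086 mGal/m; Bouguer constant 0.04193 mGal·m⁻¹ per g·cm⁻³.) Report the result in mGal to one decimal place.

Drift-corrected reading = 981508.48 − (0.398) = 981508.082 mGal
Free-air correction = 0.3086 × 1117.5 = 344.86 mGal
Free-air anomaly = 981508.082 − 981628.17 + (344.86) = 224.772 mGal
Bouguer slab correction = 0.04193 × 2.47 × 1117.5 = 115.74 mGal
Simple Bouguer anomaly = 224.772 − (115.74) = 109.032 mGal
Complete Bouguer anomaly = 109.032 + 2.06 = 111.092 mGal

111.1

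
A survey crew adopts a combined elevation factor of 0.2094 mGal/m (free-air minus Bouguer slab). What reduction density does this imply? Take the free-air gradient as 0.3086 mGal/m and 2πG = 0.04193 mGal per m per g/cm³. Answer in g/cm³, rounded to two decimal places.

0.2094 = 0.3086 − 0.04193 × ρ
ρ = (0.3086 − 0.2094) / 0.04193 = 2.37 g/cm³

2.37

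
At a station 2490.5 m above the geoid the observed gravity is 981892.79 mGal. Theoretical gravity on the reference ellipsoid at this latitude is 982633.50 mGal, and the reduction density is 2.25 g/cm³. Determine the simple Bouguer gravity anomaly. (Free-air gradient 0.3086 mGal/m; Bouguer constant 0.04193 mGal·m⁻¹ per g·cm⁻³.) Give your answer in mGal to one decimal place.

Free-air correction = 0.3086 × 2490.5 = 768.57 mGal
Free-air anomaly = 981892.79 − 982633.50 + (768.57) = 27.86 mGal
Bouguer slab correction = 0.04193 × 2.25 × 2490.5 = 234.96 mGal
Simple Bouguer anomaly = 27.86 − (234.96) = -207.10 mGal

-207.1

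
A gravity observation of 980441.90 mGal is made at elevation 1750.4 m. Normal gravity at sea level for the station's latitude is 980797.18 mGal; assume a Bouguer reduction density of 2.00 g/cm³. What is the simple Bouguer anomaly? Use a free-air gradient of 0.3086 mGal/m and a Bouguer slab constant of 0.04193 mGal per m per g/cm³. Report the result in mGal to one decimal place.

38.1

Free-air correction = 0.3086 × 1750.4 = 540.17 mGal
Free-air anomaly = 980441.90 − 980797.18 + (540.17) = 184.89 mGal
Bouguer slab correction = 0.04193 × 2.00 × 1750.4 = 146.79 mGal
Simple Bouguer anomaly = 184.89 − (146.79) = 38.10 mGal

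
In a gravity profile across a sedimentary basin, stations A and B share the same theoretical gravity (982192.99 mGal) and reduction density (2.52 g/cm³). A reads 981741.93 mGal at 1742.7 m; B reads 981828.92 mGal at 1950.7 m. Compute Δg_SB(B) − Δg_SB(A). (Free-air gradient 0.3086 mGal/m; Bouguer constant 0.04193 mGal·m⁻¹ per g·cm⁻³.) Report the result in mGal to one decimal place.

Δg_SB(A) = 981741.93 − 982192.99 + 0.3086×1742.7 − 0.04193×2.52×1742.7 = -97.40 mGal
Δg_SB(B) = 981828.92 − 982192.99 + 0.3086×1950.7 − 0.04193×2.52×1950.7 = 31.80 mGal
Difference = 31.80 − (-97.40) = 129.20 mGal

129.2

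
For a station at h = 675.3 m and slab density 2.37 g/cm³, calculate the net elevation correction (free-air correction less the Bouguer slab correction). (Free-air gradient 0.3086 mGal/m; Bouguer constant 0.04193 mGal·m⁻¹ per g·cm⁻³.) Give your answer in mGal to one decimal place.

141.3

Combined gradient = 0.3086 − 0.04193 × 2.37 = 0.2092259 mGal/m
Combined elevation correction = 0.2092259 × 675.3 = 141.3 mGal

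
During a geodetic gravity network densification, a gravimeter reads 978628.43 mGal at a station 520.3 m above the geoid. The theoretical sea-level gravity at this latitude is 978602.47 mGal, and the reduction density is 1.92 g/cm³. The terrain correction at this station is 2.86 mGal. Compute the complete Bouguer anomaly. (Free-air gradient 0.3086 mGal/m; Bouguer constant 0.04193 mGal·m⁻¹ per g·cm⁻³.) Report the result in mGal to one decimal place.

147.5

Free-air correction = 0.3086 × 520.3 = 160.56 mGal
Free-air anomaly = 978628.43 − 978602.47 + (160.56) = 186.52 mGal
Bouguer slab correction = 0.04193 × 1.92 × 520.3 = 41.89 mGal
Simple Bouguer anomaly = 186.52 − (41.89) = 144.63 mGal
Complete Bouguer anomaly = 144.63 + 2.86 = 147.49 mGal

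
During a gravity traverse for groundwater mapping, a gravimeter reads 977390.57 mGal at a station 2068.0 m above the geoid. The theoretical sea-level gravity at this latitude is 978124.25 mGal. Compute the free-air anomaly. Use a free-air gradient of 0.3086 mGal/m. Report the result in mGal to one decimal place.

-95.5

Free-air correction = 0.3086 × 2068.0 = 638.18 mGal
Free-air anomaly = 977390.57 − 978124.25 + (638.18) = -95.50 mGal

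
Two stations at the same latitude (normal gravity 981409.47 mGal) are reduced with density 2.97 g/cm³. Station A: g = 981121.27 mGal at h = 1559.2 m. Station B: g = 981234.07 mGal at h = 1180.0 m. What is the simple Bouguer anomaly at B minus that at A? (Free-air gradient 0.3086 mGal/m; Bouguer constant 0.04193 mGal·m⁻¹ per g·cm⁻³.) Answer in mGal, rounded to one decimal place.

43.0

Δg_SB(A) = 981121.27 − 981409.47 + 0.3086×1559.2 − 0.04193×2.97×1559.2 = -1.20 mGal
Δg_SB(B) = 981234.07 − 981409.47 + 0.3086×1180.0 − 0.04193×2.97×1180.0 = 41.80 mGal
Difference = 41.80 − (-1.20) = 43.00 mGal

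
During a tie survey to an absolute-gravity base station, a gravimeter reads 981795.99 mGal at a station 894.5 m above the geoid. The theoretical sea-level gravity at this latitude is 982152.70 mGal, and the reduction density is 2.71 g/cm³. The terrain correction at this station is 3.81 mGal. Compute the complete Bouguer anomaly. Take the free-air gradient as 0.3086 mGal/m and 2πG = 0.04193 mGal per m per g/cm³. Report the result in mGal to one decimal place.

Free-air correction = 0.3086 × 894.5 = 276.04 mGal
Free-air anomaly = 981795.99 − 982152.70 + (276.04) = -80.67 mGal
Bouguer slab correction = 0.04193 × 2.71 × 894.5 = 101.64 mGal
Simple Bouguer anomaly = -80.67 − (101.64) = -182.31 mGal
Complete Bouguer anomaly = -182.31 + 3.81 = -178.50 mGal

-178.5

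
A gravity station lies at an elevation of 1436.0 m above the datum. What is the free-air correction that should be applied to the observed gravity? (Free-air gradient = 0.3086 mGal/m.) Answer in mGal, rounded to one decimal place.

443.1

Free-air correction = 0.3086 × 1436.0 = 443.1 mGal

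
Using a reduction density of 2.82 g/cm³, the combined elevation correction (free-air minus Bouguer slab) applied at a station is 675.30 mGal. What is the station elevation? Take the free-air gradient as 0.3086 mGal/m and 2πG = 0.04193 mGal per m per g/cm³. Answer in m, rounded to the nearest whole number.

3548

Combined gradient = 0.3086 − 0.04193 × 2.82 = 0.1903574 mGal/m
h = 675.30 / 0.1903574 = 3547.54 m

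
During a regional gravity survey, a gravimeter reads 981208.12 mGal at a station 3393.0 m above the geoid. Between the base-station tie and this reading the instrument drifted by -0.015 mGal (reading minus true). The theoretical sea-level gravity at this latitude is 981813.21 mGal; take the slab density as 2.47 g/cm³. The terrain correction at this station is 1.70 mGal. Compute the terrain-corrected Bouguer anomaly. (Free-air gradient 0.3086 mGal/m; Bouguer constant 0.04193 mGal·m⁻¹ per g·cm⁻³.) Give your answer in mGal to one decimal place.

Drift-corrected reading = 981208.12 − (-0.015) = 981208.135 mGal
Free-air correction = 0.3086 × 3393.0 = 1047.08 mGal
Free-air anomaly = 981208.135 − 981813.21 + (1047.08) = 442.005 mGal
Bouguer slab correction = 0.04193 × 2.47 × 3393.0 = 351.40 mGal
Simple Bouguer anomaly = 442.005 − (351.40) = 90.605 mGal
Complete Bouguer anomaly = 90.605 + 1.70 = 92.305 mGal

92.3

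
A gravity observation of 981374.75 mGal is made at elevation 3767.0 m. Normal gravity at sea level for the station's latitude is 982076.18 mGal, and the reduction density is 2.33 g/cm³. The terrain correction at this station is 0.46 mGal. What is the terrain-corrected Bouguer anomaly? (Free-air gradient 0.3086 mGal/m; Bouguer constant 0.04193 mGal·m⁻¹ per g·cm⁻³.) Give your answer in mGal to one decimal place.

93.5

Free-air correction = 0.3086 × 3767.0 = 1162.50 mGal
Free-air anomaly = 981374.75 − 982076.18 + (1162.50) = 461.07 mGal
Bouguer slab correction = 0.04193 × 2.33 × 3767.0 = 368.02 mGal
Simple Bouguer anomaly = 461.07 − (368.02) = 93.05 mGal
Complete Bouguer anomaly = 93.05 + 0.46 = 93.51 mGal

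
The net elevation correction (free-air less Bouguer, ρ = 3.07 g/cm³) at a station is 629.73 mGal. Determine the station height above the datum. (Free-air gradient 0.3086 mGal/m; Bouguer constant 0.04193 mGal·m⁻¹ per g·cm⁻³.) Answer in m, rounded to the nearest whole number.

3501

Combined gradient = 0.3086 − 0.04193 × 3.07 = 0.1798749 mGal/m
h = 629.73 / 0.1798749 = 3500.93 m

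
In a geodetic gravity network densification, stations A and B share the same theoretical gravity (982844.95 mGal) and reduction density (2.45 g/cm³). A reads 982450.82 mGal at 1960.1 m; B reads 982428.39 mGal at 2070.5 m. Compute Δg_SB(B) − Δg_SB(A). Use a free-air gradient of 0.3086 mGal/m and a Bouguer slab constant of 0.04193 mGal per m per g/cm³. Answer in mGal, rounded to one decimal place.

Δg_SB(A) = 982450.82 − 982844.95 + 0.3086×1960.1 − 0.04193×2.45×1960.1 = 9.40 mGal
Δg_SB(B) = 982428.39 − 982844.95 + 0.3086×2070.5 − 0.04193×2.45×2070.5 = 9.70 mGal
Difference = 9.70 − (9.40) = 0.30 mGal

0.3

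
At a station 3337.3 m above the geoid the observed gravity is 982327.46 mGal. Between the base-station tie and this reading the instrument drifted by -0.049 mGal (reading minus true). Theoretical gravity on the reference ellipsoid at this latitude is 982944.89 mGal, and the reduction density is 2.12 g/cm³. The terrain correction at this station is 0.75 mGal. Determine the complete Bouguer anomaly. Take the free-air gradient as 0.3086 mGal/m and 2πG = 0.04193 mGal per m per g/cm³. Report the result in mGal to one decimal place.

Drift-corrected reading = 982327.46 − (-0.049) = 982327.509 mGal
Free-air correction = 0.3086 × 3337.3 = 1029.89 mGal
Free-air anomaly = 982327.509 − 982944.89 + (1029.89) = 412.509 mGal
Bouguer slab correction = 0.04193 × 2.12 × 3337.3 = 296.66 mGal
Simple Bouguer anomaly = 412.509 − (296.66) = 115.849 mGal
Complete Bouguer anomaly = 115.849 + 0.75 = 116.599 mGal

116.6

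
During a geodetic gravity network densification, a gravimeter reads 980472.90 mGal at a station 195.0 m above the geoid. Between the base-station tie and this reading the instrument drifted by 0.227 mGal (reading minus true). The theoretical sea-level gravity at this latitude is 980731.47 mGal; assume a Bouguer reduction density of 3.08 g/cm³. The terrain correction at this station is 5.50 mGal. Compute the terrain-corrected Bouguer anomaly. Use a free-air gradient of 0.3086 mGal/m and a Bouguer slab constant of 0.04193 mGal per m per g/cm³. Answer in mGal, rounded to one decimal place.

-218.3

Drift-corrected reading = 980472.90 − (0.227) = 980472.673 mGal
Free-air correction = 0.3086 × 195.0 = 60.18 mGal
Free-air anomaly = 980472.673 − 980731.47 + (60.18) = -198.617 mGal
Bouguer slab correction = 0.04193 × 3.08 × 195.0 = 25.18 mGal
Simple Bouguer anomaly = -198.617 − (25.18) = -223.797 mGal
Complete Bouguer anomaly = -223.797 + 5.50 = -218.297 mGal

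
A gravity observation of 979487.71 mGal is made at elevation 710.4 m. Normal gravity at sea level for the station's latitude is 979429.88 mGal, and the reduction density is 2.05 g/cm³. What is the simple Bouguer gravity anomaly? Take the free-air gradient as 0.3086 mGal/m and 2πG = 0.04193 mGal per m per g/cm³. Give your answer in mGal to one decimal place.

216.0

Free-air correction = 0.3086 × 710.4 = 219.23 mGal
Free-air anomaly = 979487.71 − 979429.88 + (219.23) = 277.06 mGal
Bouguer slab correction = 0.04193 × 2.05 × 710.4 = 61.06 mGal
Simple Bouguer anomaly = 277.06 − (61.06) = 216.00 mGal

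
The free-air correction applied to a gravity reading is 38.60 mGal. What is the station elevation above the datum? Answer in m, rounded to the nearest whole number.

125

h = 38.60 / 0.3086 = 125.08 m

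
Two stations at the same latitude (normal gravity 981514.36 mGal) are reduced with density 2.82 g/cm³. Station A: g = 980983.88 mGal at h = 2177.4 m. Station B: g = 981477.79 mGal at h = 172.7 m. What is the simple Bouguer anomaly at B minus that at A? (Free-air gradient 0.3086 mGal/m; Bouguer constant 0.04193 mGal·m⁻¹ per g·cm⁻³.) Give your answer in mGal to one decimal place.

112.3

Δg_SB(A) = 980983.88 − 981514.36 + 0.3086×2177.4 − 0.04193×2.82×2177.4 = -116.00 mGal
Δg_SB(B) = 981477.79 − 981514.36 + 0.3086×172.7 − 0.04193×2.82×172.7 = -3.70 mGal
Difference = -3.70 − (-116.00) = 112.30 mGal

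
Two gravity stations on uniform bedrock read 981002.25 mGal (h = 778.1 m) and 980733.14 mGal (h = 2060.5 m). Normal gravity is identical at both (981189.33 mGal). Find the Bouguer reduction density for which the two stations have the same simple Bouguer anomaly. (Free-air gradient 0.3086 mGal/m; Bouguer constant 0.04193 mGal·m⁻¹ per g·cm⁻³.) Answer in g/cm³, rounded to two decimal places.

2.36

Δg_obs = 980733.14 − 981002.25 = -269.11 mGal over Δh = 2060.5 − 778.1 = 1282.4 m
Equal Bouguer anomalies ⇒ Δg_obs + (0.3086 − 0.04193ρ)·Δh = 0
0.3086 − 0.04193ρ = −Δg_obs/Δh = 0.20985
ρ = (0.3086 − 0.20985) / 0.04193 = 2.36 g/cm³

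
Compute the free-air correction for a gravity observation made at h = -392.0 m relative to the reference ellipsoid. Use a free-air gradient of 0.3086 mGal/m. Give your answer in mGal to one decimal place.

-121.0

Free-air correction = 0.3086 × -392.0 = -121.0 mGal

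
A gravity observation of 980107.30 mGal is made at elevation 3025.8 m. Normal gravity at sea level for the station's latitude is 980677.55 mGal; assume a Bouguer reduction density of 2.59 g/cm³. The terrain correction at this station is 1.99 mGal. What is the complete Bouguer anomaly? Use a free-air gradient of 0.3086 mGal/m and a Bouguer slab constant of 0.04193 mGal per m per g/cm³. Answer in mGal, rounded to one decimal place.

Free-air correction = 0.3086 × 3025.8 = 933.76 mGal
Free-air anomaly = 980107.30 − 980677.55 + (933.76) = 363.51 mGal
Bouguer slab correction = 0.04193 × 2.59 × 3025.8 = 328.60 mGal
Simple Bouguer anomaly = 363.51 − (328.60) = 34.91 mGal
Complete Bouguer anomaly = 34.91 + 1.99 = 36.90 mGal

36.9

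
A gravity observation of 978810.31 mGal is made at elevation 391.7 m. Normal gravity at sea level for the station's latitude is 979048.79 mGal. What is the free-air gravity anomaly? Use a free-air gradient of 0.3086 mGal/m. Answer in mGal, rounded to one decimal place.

-117.6

Free-air correction = 0.3086 × 391.7 = 120.88 mGal
Free-air anomaly = 978810.31 − 979048.79 + (120.88) = -117.60 mGal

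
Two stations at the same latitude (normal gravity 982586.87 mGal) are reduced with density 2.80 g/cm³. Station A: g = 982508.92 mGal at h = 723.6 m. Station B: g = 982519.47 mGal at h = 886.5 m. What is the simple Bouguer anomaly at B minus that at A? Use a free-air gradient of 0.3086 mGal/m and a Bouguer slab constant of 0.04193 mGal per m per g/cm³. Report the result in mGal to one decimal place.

Δg_SB(A) = 982508.92 − 982586.87 + 0.3086×723.6 − 0.04193×2.80×723.6 = 60.40 mGal
Δg_SB(B) = 982519.47 − 982586.87 + 0.3086×886.5 − 0.04193×2.80×886.5 = 102.10 mGal
Difference = 102.10 − (60.40) = 41.70 mGal

41.7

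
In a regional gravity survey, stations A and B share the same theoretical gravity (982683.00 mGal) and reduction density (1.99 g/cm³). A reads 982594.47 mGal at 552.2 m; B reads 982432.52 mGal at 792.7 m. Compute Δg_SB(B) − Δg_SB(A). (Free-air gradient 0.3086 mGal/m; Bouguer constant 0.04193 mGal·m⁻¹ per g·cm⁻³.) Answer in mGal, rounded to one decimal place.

Δg_SB(A) = 982594.47 − 982683.00 + 0.3086×552.2 − 0.04193×1.99×552.2 = 35.80 mGal
Δg_SB(B) = 982432.52 − 982683.00 + 0.3086×792.7 − 0.04193×1.99×792.7 = -72.00 mGal
Difference = -72.00 − (35.80) = -107.80 mGal

-107.8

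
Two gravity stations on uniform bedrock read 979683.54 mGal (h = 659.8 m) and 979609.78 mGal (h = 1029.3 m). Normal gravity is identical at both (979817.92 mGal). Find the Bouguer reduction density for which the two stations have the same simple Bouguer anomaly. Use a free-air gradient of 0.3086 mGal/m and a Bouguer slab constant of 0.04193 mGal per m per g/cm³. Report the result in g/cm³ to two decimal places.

2.60

Δg_obs = 979609.78 − 979683.54 = -73.76 mGal over Δh = 1029.3 − 659.8 = 369.5 m
Equal Bouguer anomalies ⇒ Δg_obs + (0.3086 − 0.04193ρ)·Δh = 0
0.3086 − 0.04193ρ = −Δg_obs/Δh = 0.19962
ρ = (0.3086 − 0.19962) / 0.04193 = 2.60 g/cm³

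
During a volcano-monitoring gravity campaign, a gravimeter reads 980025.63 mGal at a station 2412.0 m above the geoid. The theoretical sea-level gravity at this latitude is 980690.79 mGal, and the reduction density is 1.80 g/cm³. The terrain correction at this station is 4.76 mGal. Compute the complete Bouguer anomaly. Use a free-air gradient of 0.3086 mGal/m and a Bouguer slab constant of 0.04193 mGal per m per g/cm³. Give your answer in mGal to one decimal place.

-98.1

Free-air correction = 0.3086 × 2412.0 = 744.34 mGal
Free-air anomaly = 980025.63 − 980690.79 + (744.34) = 79.18 mGal
Bouguer slab correction = 0.04193 × 1.80 × 2412.0 = 182.04 mGal
Simple Bouguer anomaly = 79.18 − (182.04) = -102.86 mGal
Complete Bouguer anomaly = -102.86 + 4.76 = -98.10 mGal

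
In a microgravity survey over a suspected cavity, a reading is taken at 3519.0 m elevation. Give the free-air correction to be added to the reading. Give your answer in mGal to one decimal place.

Free-air correction = 0.3086 × 3519.0 = 1086.0 mGal

1086.0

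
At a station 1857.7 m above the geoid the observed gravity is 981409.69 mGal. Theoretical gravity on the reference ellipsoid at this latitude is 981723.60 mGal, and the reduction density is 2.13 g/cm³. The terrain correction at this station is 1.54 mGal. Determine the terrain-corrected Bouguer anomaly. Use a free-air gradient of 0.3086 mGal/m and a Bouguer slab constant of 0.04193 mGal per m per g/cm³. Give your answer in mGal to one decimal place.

Free-air correction = 0.3086 × 1857.7 = 573.29 mGal
Free-air anomaly = 981409.69 − 981723.60 + (573.29) = 259.38 mGal
Bouguer slab correction = 0.04193 × 2.13 × 1857.7 = 165.91 mGal
Simple Bouguer anomaly = 259.38 − (165.91) = 93.47 mGal
Complete Bouguer anomaly = 93.47 + 1.54 = 95.01 mGal

95.0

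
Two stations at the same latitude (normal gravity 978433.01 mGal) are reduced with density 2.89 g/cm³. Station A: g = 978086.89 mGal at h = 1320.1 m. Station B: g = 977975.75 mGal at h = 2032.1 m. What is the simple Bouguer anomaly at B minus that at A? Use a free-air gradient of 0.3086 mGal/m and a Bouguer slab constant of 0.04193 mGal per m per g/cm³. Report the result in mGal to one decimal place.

Δg_SB(A) = 978086.89 − 978433.01 + 0.3086×1320.1 − 0.04193×2.89×1320.1 = -98.70 mGal
Δg_SB(B) = 977975.75 − 978433.01 + 0.3086×2032.1 − 0.04193×2.89×2032.1 = -76.40 mGal
Difference = -76.40 − (-98.70) = 22.30 mGal

22.3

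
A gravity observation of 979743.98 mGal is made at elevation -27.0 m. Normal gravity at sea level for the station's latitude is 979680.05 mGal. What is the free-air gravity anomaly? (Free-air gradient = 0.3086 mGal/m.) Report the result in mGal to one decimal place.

Free-air correction = 0.3086 × -27.0 = -8.33 mGal
Free-air anomaly = 979743.98 − 979680.05 + (-8.33) = 55.60 mGal

55.6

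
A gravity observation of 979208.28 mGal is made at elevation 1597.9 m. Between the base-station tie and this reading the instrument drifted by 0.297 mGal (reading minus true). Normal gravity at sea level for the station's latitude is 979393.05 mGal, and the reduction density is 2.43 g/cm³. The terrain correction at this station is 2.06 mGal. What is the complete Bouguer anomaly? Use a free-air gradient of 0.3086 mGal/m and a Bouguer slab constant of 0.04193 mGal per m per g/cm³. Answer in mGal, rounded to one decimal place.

147.3

Drift-corrected reading = 979208.28 − (0.297) = 979207.983 mGal
Free-air correction = 0.3086 × 1597.9 = 493.11 mGal
Free-air anomaly = 979207.983 − 979393.05 + (493.11) = 308.043 mGal
Bouguer slab correction = 0.04193 × 2.43 × 1597.9 = 162.81 mGal
Simple Bouguer anomaly = 308.043 − (162.81) = 145.233 mGal
Complete Bouguer anomaly = 145.233 + 2.06 = 147.293 mGal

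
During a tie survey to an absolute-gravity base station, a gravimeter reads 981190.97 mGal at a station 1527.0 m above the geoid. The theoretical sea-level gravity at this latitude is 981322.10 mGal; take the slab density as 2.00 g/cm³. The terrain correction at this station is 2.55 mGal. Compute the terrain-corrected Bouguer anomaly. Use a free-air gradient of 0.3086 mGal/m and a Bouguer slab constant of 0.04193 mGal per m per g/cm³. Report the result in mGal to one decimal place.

214.6

Free-air correction = 0.3086 × 1527.0 = 471.23 mGal
Free-air anomaly = 981190.97 − 981322.10 + (471.23) = 340.10 mGal
Bouguer slab correction = 0.04193 × 2.00 × 1527.0 = 128.05 mGal
Simple Bouguer anomaly = 340.10 − (128.05) = 212.05 mGal
Complete Bouguer anomaly = 212.05 + 2.55 = 214.60 mGal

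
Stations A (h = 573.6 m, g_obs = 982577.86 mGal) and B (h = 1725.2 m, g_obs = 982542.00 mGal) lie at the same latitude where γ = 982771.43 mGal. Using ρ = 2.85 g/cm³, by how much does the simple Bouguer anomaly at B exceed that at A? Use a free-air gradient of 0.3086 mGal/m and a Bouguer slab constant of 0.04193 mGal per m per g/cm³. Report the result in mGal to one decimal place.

Δg_SB(A) = 982577.86 − 982771.43 + 0.3086×573.6 − 0.04193×2.85×573.6 = -85.10 mGal
Δg_SB(B) = 982542.00 − 982771.43 + 0.3086×1725.2 − 0.04193×2.85×1725.2 = 96.80 mGal
Difference = 96.80 − (-85.10) = 181.90 mGal

181.9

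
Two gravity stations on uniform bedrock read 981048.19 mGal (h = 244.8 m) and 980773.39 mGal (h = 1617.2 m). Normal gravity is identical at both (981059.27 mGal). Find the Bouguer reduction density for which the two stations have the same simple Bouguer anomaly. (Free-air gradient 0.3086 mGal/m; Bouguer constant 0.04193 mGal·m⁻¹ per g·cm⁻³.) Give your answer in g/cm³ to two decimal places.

Δg_obs = 980773.39 − 981048.19 = -274.80 mGal over Δh = 1617.2 − 244.8 = 1372.4 m
Equal Bouguer anomalies ⇒ Δg_obs + (0.3086 − 0.04193ρ)·Δh = 0
0.3086 − 0.04193ρ = −Δg_obs/Δh = 0.20023
ρ = (0.3086 − 0.20023) / 0.04193 = 2.58 g/cm³

2.58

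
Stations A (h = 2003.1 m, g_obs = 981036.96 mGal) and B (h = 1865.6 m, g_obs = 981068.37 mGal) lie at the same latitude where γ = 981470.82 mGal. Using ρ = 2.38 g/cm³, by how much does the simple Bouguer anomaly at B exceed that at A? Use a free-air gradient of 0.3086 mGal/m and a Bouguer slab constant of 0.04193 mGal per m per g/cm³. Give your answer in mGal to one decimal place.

2.7

Δg_SB(A) = 981036.96 − 981470.82 + 0.3086×2003.1 − 0.04193×2.38×2003.1 = -15.60 mGal
Δg_SB(B) = 981068.37 − 981470.82 + 0.3086×1865.6 − 0.04193×2.38×1865.6 = -12.90 mGal
Difference = -12.90 − (-15.60) = 2.70 mGal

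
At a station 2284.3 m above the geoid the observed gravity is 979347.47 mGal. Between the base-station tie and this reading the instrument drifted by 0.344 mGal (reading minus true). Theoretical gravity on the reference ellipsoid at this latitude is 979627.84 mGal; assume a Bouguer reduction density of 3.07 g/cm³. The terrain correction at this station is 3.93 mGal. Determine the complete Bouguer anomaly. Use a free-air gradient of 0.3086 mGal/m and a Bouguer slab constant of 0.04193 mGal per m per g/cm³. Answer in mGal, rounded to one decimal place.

134.1

Drift-corrected reading = 979347.47 − (0.344) = 979347.126 mGal
Free-air correction = 0.3086 × 2284.3 = 704.93 mGal
Free-air anomaly = 979347.126 − 979627.84 + (704.93) = 424.216 mGal
Bouguer slab correction = 0.04193 × 3.07 × 2284.3 = 294.05 mGal
Simple Bouguer anomaly = 424.216 − (294.05) = 130.166 mGal
Complete Bouguer anomaly = 130.166 + 3.93 = 134.096 mGal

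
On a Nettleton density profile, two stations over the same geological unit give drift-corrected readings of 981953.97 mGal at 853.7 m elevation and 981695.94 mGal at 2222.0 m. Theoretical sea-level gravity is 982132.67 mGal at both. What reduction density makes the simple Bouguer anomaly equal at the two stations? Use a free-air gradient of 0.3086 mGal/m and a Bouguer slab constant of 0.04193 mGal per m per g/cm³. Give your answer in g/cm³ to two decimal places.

2.86

Δg_obs = 981695.94 − 981953.97 = -258.03 mGal over Δh = 2222.0 − 853.7 = 1368.3 m
Equal Bouguer anomalies ⇒ Δg_obs + (0.3086 − 0.04193ρ)·Δh = 0
0.3086 − 0.04193ρ = −Δg_obs/Δh = 0.18858
ρ = (0.3086 − 0.18858) / 0.04193 = 2.86 g/cm³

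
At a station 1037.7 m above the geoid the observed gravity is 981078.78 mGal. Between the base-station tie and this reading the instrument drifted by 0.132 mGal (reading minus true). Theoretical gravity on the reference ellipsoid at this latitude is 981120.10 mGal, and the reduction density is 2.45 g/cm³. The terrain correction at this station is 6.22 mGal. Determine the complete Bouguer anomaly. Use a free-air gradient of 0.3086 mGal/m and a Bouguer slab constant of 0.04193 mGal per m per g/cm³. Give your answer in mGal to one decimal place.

178.4

Drift-corrected reading = 981078.78 − (0.132) = 981078.648 mGal
Free-air correction = 0.3086 × 1037.7 = 320.23 mGal
Free-air anomaly = 981078.648 − 981120.10 + (320.23) = 278.778 mGal
Bouguer slab correction = 0.04193 × 2.45 × 1037.7 = 106.60 mGal
Simple Bouguer anomaly = 278.778 − (106.60) = 172.178 mGal
Complete Bouguer anomaly = 172.178 + 6.22 = 178.398 mGal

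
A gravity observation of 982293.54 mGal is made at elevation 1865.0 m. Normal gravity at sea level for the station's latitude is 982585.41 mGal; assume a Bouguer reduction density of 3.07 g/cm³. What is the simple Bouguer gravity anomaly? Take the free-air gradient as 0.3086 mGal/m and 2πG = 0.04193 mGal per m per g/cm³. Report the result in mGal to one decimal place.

Free-air correction = 0.3086 × 1865.0 = 575.54 mGal
Free-air anomaly = 982293.54 − 982585.41 + (575.54) = 283.67 mGal
Bouguer slab correction = 0.04193 × 3.07 × 1865.0 = 240.07 mGal
Simple Bouguer anomaly = 283.67 − (240.07) = 43.60 mGal

43.6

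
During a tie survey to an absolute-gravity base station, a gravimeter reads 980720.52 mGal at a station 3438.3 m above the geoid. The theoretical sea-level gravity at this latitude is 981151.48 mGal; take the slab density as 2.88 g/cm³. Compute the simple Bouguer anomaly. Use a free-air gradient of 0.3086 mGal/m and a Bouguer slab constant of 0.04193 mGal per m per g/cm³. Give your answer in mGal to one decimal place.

Free-air correction = 0.3086 × 3438.3 = 1061.06 mGal
Free-air anomaly = 980720.52 − 981151.48 + (1061.06) = 630.10 mGal
Bouguer slab correction = 0.04193 × 2.88 × 3438.3 = 415.20 mGal
Simple Bouguer anomaly = 630.10 − (415.20) = 214.90 mGal

214.9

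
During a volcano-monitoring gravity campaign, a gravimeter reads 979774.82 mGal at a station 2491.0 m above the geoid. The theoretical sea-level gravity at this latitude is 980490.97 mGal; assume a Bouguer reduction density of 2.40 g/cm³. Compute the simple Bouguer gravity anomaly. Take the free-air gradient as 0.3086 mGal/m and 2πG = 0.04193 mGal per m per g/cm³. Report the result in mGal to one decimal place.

Free-air correction = 0.3086 × 2491.0 = 768.72 mGal
Free-air anomaly = 979774.82 − 980490.97 + (768.72) = 52.57 mGal
Bouguer slab correction = 0.04193 × 2.40 × 2491.0 = 250.67 mGal
Simple Bouguer anomaly = 52.57 − (250.67) = -198.10 mGal

-198.1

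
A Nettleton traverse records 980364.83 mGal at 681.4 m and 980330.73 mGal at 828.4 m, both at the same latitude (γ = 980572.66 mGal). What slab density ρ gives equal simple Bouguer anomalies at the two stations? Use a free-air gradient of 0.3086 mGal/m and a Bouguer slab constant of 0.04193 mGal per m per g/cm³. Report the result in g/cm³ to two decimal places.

1.83

Δg_obs = 980330.73 − 980364.83 = -34.10 mGal over Δh = 828.4 − 681.4 = 147.0 m
Equal Bouguer anomalies ⇒ Δg_obs + (0.3086 − 0.04193ρ)·Δh = 0
0.3086 − 0.04193ρ = −Δg_obs/Δh = 0.23197
ρ = (0.3086 − 0.23197) / 0.04193 = 1.83 g/cm³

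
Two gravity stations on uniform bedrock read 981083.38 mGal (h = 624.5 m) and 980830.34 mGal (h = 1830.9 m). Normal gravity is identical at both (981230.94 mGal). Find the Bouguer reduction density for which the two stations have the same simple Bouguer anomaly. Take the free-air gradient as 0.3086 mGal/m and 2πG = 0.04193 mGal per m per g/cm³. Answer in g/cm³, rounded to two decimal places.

Δg_obs = 980830.34 − 981083.38 = -253.04 mGal over Δh = 1830.9 − 624.5 = 1206.4 m
Equal Bouguer anomalies ⇒ Δg_obs + (0.3086 − 0.04193ρ)·Δh = 0
0.3086 − 0.04193ρ = −Δg_obs/Δh = 0.20975
ρ = (0.3086 − 0.20975) / 0.04193 = 2.36 g/cm³

2.36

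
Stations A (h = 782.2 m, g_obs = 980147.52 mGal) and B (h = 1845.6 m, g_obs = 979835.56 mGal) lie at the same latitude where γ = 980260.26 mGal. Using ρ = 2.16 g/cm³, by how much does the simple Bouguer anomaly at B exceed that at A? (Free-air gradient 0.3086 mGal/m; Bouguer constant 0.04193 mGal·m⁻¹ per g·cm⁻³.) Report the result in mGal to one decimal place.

-80.1

Δg_SB(A) = 980147.52 − 980260.26 + 0.3086×782.2 − 0.04193×2.16×782.2 = 57.80 mGal
Δg_SB(B) = 979835.56 − 980260.26 + 0.3086×1845.6 − 0.04193×2.16×1845.6 = -22.30 mGal
Difference = -22.30 − (57.80) = -80.10 mGal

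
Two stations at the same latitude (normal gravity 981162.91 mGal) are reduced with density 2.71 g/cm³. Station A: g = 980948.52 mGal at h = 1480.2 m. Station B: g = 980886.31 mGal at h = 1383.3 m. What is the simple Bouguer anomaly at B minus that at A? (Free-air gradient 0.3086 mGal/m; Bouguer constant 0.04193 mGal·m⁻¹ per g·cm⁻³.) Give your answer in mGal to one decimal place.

-81.1

Δg_SB(A) = 980948.52 − 981162.91 + 0.3086×1480.2 − 0.04193×2.71×1480.2 = 74.20 mGal
Δg_SB(B) = 980886.31 − 981162.91 + 0.3086×1383.3 − 0.04193×2.71×1383.3 = -6.90 mGal
Difference = -6.90 − (74.20) = -81.10 mGal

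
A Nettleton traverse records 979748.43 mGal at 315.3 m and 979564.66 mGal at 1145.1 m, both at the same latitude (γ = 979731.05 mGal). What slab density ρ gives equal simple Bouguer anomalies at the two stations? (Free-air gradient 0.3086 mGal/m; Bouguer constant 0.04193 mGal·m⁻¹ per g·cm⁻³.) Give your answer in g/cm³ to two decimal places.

2.08

Δg_obs = 979564.66 − 979748.43 = -183.77 mGal over Δh = 1145.1 − 315.3 = 829.8 m
Equal Bouguer anomalies ⇒ Δg_obs + (0.3086 − 0.04193ρ)·Δh = 0
0.3086 − 0.04193ρ = −Δg_obs/Δh = 0.22146
ρ = (0.3086 − 0.22146) / 0.04193 = 2.08 g/cm³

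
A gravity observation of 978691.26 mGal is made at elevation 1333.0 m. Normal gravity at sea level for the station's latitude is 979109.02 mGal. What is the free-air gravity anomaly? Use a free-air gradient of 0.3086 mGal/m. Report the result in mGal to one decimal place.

Free-air correction = 0.3086 × 1333.0 = 411.36 mGal
Free-air anomaly = 978691.26 − 979109.02 + (411.36) = -6.40 mGal

-6.4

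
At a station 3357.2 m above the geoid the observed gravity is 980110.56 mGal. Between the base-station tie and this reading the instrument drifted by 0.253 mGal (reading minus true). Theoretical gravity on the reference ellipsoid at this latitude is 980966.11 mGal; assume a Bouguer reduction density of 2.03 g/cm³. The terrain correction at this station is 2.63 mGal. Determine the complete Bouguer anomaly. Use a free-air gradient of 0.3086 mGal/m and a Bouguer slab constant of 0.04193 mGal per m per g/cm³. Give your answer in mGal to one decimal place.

-102.9

Drift-corrected reading = 980110.56 − (0.253) = 980110.307 mGal
Free-air correction = 0.3086 × 3357.2 = 1036.03 mGal
Free-air anomaly = 980110.307 − 980966.11 + (1036.03) = 180.227 mGal
Bouguer slab correction = 0.04193 × 2.03 × 3357.2 = 285.76 mGal
Simple Bouguer anomaly = 180.227 − (285.76) = -105.533 mGal
Complete Bouguer anomaly = -105.533 + 2.63 = -102.903 mGal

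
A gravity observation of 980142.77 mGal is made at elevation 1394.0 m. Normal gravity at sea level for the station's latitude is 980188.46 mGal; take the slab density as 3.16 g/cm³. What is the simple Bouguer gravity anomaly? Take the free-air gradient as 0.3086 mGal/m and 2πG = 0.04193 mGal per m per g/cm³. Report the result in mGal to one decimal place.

199.8

Free-air correction = 0.3086 × 1394.0 = 430.19 mGal
Free-air anomaly = 980142.77 − 980188.46 + (430.19) = 384.50 mGal
Bouguer slab correction = 0.04193 × 3.16 × 1394.0 = 184.70 mGal
Simple Bouguer anomaly = 384.50 − (184.70) = 199.80 mGal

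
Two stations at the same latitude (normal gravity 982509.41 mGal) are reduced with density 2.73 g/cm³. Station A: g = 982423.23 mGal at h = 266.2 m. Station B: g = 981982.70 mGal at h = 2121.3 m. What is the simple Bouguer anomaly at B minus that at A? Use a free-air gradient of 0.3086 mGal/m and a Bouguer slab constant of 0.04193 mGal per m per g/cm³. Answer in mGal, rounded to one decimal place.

Δg_SB(A) = 982423.23 − 982509.41 + 0.3086×266.2 − 0.04193×2.73×266.2 = -34.50 mGal
Δg_SB(B) = 981982.70 − 982509.41 + 0.3086×2121.3 − 0.04193×2.73×2121.3 = -114.90 mGal
Difference = -114.90 − (-34.50) = -80.40 mGal

-80.4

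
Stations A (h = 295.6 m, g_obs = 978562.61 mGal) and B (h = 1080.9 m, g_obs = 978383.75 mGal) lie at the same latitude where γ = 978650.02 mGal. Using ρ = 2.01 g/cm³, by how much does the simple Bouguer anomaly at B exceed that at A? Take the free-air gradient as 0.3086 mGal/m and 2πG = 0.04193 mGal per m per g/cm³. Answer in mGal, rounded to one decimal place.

-2.7

Δg_SB(A) = 978562.61 − 978650.02 + 0.3086×295.6 − 0.04193×2.01×295.6 = -21.10 mGal
Δg_SB(B) = 978383.75 − 978650.02 + 0.3086×1080.9 − 0.04193×2.01×1080.9 = -23.80 mGal
Difference = -23.80 − (-21.10) = -2.70 mGal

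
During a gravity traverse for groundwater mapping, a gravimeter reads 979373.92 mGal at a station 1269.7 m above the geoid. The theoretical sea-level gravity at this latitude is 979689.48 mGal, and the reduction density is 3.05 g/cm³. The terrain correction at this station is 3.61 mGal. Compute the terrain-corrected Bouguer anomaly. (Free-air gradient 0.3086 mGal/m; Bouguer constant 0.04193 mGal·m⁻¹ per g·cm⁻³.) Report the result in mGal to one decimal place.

-82.5

Free-air correction = 0.3086 × 1269.7 = 391.83 mGal
Free-air anomaly = 979373.92 − 979689.48 + (391.83) = 76.27 mGal
Bouguer slab correction = 0.04193 × 3.05 × 1269.7 = 162.38 mGal
Simple Bouguer anomaly = 76.27 − (162.38) = -86.11 mGal
Complete Bouguer anomaly = -86.11 + 3.61 = -82.50 mGal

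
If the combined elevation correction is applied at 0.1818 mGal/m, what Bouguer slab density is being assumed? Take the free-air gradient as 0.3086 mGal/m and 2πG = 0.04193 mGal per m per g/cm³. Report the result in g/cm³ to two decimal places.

0.1818 = 0.3086 − 0.04193 × ρ
ρ = (0.3086 − 0.1818) / 0.04193 = 3.02 g/cm³

3.02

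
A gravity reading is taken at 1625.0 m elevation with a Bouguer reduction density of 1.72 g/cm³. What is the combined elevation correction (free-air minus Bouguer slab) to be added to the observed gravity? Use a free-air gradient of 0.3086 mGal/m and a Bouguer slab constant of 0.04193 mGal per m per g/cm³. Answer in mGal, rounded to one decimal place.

Combined gradient = 0.3086 − 0.04193 × 1.72 = 0.2364804 mGal/m
Combined elevation correction = 0.2364804 × 1625.0 = 384.3 mGal

384.3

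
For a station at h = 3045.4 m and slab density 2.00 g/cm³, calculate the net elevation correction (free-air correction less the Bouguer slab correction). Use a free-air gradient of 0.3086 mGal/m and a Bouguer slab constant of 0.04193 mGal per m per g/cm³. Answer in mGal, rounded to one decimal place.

684.4

Combined gradient = 0.3086 − 0.04193 × 2.00 = 0.2247400 mGal/m
Combined elevation correction = 0.2247400 × 3045.4 = 684.4 mGal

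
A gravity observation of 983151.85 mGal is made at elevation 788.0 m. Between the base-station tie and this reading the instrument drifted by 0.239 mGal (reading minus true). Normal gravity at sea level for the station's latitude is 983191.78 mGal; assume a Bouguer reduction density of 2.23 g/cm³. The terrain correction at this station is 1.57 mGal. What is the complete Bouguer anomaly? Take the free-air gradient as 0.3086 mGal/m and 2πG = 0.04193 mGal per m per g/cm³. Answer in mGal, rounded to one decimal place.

Drift-corrected reading = 983151.85 − (0.239) = 983151.611 mGal
Free-air correction = 0.3086 × 788.0 = 243.18 mGal
Free-air anomaly = 983151.611 − 983191.78 + (243.18) = 203.011 mGal
Bouguer slab correction = 0.04193 × 2.23 × 788.0 = 73.68 mGal
Simple Bouguer anomaly = 203.011 − (73.68) = 129.331 mGal
Complete Bouguer anomaly = 129.331 + 1.57 = 130.901 mGal

130.9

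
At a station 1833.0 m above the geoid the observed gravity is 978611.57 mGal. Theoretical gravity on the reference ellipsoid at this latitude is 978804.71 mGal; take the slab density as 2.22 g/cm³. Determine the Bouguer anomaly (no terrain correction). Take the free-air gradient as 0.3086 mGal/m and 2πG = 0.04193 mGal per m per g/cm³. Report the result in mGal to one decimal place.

201.9

Free-air correction = 0.3086 × 1833.0 = 565.66 mGal
Free-air anomaly = 978611.57 − 978804.71 + (565.66) = 372.52 mGal
Bouguer slab correction = 0.04193 × 2.22 × 1833.0 = 170.62 mGal
Simple Bouguer anomaly = 372.52 − (170.62) = 201.90 mGal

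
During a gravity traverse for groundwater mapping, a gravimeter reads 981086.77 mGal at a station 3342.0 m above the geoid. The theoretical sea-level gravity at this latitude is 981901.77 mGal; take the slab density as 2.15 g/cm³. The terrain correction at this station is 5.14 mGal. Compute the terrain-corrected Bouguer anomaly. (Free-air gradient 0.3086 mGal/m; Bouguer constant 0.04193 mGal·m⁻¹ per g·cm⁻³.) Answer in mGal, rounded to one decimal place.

Free-air correction = 0.3086 × 3342.0 = 1031.34 mGal
Free-air anomaly = 981086.77 − 981901.77 + (1031.34) = 216.34 mGal
Bouguer slab correction = 0.04193 × 2.15 × 3342.0 = 301.28 mGal
Simple Bouguer anomaly = 216.34 − (301.28) = -84.94 mGal
Complete Bouguer anomaly = -84.94 + 5.14 = -79.80 mGal

-79.8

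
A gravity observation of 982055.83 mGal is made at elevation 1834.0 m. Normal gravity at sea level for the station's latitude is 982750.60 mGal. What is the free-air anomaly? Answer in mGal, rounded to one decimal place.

-128.8

Free-air correction = 0.3086 × 1834.0 = 565.97 mGal
Free-air anomaly = 982055.83 − 982750.60 + (565.97) = -128.80 mGal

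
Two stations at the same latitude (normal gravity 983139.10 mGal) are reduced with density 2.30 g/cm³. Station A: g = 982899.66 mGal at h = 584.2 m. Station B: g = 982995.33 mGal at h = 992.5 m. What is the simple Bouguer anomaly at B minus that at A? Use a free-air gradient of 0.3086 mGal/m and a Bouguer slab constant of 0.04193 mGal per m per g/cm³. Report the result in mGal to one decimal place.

Δg_SB(A) = 982899.66 − 983139.10 + 0.3086×584.2 − 0.04193×2.30×584.2 = -115.50 mGal
Δg_SB(B) = 982995.33 − 983139.10 + 0.3086×992.5 − 0.04193×2.30×992.5 = 66.80 mGal
Difference = 66.80 − (-115.50) = 182.30 mGal

182.3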